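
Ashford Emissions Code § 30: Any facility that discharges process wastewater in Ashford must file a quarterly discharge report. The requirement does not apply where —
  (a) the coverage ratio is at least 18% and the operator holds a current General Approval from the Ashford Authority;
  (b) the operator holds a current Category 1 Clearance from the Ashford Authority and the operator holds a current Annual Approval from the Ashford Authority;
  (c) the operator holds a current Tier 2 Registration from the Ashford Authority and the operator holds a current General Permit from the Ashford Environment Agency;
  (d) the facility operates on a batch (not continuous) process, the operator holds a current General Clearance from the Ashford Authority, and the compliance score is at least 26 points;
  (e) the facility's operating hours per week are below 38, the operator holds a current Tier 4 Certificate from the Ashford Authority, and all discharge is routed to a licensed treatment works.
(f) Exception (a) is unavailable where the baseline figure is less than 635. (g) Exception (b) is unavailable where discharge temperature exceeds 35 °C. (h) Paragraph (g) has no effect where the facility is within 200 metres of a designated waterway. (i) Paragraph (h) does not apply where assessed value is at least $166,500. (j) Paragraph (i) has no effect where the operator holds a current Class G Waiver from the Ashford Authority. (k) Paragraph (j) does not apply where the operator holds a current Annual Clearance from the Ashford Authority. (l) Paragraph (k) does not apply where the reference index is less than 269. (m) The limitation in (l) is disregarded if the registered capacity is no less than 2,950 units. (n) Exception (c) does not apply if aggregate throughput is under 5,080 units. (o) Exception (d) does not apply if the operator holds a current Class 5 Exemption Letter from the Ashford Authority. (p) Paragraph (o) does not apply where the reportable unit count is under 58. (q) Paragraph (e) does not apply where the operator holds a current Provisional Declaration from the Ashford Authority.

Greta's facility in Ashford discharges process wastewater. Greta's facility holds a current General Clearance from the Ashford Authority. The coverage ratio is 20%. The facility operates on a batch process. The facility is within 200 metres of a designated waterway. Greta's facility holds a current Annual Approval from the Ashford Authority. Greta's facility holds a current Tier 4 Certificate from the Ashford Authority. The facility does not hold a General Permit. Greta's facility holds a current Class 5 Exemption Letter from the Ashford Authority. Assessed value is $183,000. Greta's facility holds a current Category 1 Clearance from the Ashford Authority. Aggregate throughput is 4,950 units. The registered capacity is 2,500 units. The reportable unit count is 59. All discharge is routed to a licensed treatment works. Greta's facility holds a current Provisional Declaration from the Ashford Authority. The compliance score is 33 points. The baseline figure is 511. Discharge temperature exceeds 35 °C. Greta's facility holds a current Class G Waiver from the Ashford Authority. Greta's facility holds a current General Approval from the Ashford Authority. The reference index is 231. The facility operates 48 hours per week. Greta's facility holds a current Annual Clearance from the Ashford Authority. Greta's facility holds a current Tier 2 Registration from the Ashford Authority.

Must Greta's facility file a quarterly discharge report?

No — exception (b) applies; Greta's facility is not required to file a quarterly discharge report.

Exception (a) is satisfied on its face — the coverage ratio is 20%, meeting the 18% threshold; a current General Approval is held. But: (f) operates against (a): the baseline figure is 511, less than the 635 limit. So (a) is unavailable.
Exception (b) is satisfied on its face — a current Category 1 Clearance is held; a current Annual Approval is held. Under paragraphs (g)–(m): (g) would limit (b) — discharge temperature exceeds 35 °C — but (h) sets (g) aside: (h) operates against (g): the facility is within 200 m of a designated waterway. (i) would limit (h) — assessed value is $183,000, meeting the $166,500 threshold — but (j) sets (i) aside: (j) operates against (i): a current Class G Waiver is held. (k) would limit (j) — a current Annual Clearance is held — but (l) sets (k) aside: (l) operates against (k): the reference index is 231, less than the 269 limit. (m), which would lift (l), is not triggered — the registered capacity is 2,500 units, short of 2,950 units. So (b) applies.
Exception (c) requires that the operator holds a current General Permit from the Ashford Environment Agency; but no General Permit is held, so (c) is unavailable.
All of (d)'s requirements are met (the facility operates on a batch process; a current General Clearance is held; the compliance score is 33 points, meeting the 26 points threshold). Turning to paragraphs (o)–(p): (o) operates against (d): a current Class 5 Exemption Letter is held. (p) is inapplicable (the reportable unit count is 59, not under 58), so (o) stands. (d) is therefore removed.
Exception (e) does not apply: the facility's operating hours per week are 48, not below 38.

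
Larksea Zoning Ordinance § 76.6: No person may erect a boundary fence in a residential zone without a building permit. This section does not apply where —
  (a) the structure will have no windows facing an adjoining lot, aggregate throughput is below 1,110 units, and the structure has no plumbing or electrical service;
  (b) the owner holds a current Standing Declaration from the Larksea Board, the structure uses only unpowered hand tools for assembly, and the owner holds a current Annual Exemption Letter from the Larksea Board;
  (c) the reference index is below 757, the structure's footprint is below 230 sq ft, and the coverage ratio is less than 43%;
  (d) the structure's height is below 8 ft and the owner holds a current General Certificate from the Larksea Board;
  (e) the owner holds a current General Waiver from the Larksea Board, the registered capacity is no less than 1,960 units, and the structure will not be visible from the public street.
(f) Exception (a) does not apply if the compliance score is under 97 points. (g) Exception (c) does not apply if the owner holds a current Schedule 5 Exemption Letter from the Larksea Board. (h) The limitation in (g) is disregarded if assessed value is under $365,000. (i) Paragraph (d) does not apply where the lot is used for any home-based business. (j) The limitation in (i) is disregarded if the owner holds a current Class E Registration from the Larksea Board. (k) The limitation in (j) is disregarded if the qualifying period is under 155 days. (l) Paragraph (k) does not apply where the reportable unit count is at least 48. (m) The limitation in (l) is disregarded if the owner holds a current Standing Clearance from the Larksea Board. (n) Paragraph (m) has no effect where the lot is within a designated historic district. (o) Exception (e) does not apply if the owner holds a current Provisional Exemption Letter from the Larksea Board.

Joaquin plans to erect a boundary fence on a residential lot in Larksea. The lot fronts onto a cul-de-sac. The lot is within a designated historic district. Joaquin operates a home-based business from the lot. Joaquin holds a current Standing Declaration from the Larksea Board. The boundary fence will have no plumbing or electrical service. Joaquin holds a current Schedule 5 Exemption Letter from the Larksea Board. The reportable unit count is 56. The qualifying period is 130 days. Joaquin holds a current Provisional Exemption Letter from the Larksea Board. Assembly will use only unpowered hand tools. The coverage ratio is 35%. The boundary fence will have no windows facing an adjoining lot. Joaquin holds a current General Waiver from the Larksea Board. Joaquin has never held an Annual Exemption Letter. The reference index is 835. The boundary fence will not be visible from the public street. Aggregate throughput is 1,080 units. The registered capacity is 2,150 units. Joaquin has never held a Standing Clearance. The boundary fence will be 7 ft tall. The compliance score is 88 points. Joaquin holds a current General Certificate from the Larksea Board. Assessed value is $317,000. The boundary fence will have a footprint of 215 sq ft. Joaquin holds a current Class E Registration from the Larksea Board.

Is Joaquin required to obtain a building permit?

No — exception (d) applies; Joaquin does not need a building permit.

Exception (a): no windows face an adjoining lot; aggregate throughput is 1,080 units, below the 1,110 units limit; there is no plumbing or electrical service — every condition holds. But: (f) operates against (a): the compliance score is 88 points, under the 97 points limit. So (a) is unavailable.
Exception (b) does not apply: there is no Annual Exemption Letter in force.
Exception (c) fails — the reference index is 835, not below 757.
Exception (d)'s conditions are all satisfied: the structure's height is 7 ft, below the 8 ft limit; a current General Certificate is held. Under paragraphs (i)–(n): (i) would limit (d) — a home-based business operates on the lot — but (j) sets (i) aside: (j) operates — a current Class E Registration is held. (k) applies (the qualifying period is 130 days, under the 155 days limit), but is displaced by (l): (l) operates — the reportable unit count is 56, meeting the 48 threshold. (m) does not operate here (there is no Standing Clearance in force), so (l) stands. So (d) applies.
Exception (e)'s conditions are all satisfied: a current General Waiver is held; the registered capacity is 2,150 units, meeting the 1,960 units threshold; the structure will not be visible from the street. However, paragraph (o) must be considered: (o) operates — a current Provisional Exemption Letter is held. So (e) is unavailable.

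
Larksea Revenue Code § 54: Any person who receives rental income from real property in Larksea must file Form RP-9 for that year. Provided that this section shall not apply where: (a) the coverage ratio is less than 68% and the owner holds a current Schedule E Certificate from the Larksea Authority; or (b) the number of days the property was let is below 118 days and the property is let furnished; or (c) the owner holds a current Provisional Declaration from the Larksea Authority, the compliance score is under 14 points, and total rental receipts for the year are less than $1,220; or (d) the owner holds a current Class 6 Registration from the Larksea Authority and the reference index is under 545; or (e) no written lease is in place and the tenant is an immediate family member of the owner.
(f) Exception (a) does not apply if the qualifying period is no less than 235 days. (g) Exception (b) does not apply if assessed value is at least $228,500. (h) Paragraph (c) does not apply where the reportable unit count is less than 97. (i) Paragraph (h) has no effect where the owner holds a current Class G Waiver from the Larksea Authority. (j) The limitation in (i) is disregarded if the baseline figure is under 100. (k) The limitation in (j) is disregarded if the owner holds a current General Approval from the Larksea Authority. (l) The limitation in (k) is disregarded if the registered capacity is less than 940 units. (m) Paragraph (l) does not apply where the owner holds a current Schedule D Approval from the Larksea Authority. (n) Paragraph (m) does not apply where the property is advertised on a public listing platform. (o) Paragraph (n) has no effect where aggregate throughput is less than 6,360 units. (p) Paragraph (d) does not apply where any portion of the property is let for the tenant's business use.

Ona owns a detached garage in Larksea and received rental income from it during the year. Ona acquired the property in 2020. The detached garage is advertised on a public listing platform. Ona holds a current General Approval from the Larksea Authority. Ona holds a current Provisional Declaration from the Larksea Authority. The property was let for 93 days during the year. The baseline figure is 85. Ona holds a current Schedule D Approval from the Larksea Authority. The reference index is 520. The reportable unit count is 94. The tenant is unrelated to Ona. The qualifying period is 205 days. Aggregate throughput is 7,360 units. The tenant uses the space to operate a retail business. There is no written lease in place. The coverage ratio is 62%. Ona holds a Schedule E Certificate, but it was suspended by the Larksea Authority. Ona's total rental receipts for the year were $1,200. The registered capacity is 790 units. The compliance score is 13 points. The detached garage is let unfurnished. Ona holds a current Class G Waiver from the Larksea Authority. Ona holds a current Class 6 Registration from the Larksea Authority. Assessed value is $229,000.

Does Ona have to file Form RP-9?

Exception (a) requires that the owner holds a current Schedule E Certificate from the Larksea Authority; but no current Schedule E Certificate is held, so (a) is unavailable.
Exception (b) does not apply: the property is let unfurnished.
Exception (c)'s conditions are all satisfied: a current Provisional Declaration is held; the compliance score is 13 points, under the 14 points limit; total rental receipts for the year are $1,200, less than the $1,220 limit. But: (h) operates against (c): the reportable unit count is 94, less than the 97 limit. (i) would limit (h) — a current Class G Waiver is held — but (j) sets (i) aside: (j) operates against (i): the baseline figure is 85, under the 100 limit. (k) would limit (j) — a current General Approval is held — but (l) sets (k) aside: (l) operates against (k): the registered capacity is 790 units, less than the 940 units limit. (m) is engaged (a current Schedule D Approval is held), but is overridden by (n): (n) applies — the property is publicly advertised. (o), which would lift (n), is not engaged — aggregate throughput is 7,360 units, not less than 6,360 units. Exception (c) does not apply.
Exception (d)'s conditions are all satisfied: a current Class 6 Registration is held; the reference index is 520, under the 545 limit. However, paragraph (p) must be considered: (p) is triggered — the space is let for business use. Exception (d) does not apply.
Exception (e) fails — the tenant is unrelated to the owner.
Every exception is unavailable, so the rule governs.

Yes — Ona must file Form RP-9.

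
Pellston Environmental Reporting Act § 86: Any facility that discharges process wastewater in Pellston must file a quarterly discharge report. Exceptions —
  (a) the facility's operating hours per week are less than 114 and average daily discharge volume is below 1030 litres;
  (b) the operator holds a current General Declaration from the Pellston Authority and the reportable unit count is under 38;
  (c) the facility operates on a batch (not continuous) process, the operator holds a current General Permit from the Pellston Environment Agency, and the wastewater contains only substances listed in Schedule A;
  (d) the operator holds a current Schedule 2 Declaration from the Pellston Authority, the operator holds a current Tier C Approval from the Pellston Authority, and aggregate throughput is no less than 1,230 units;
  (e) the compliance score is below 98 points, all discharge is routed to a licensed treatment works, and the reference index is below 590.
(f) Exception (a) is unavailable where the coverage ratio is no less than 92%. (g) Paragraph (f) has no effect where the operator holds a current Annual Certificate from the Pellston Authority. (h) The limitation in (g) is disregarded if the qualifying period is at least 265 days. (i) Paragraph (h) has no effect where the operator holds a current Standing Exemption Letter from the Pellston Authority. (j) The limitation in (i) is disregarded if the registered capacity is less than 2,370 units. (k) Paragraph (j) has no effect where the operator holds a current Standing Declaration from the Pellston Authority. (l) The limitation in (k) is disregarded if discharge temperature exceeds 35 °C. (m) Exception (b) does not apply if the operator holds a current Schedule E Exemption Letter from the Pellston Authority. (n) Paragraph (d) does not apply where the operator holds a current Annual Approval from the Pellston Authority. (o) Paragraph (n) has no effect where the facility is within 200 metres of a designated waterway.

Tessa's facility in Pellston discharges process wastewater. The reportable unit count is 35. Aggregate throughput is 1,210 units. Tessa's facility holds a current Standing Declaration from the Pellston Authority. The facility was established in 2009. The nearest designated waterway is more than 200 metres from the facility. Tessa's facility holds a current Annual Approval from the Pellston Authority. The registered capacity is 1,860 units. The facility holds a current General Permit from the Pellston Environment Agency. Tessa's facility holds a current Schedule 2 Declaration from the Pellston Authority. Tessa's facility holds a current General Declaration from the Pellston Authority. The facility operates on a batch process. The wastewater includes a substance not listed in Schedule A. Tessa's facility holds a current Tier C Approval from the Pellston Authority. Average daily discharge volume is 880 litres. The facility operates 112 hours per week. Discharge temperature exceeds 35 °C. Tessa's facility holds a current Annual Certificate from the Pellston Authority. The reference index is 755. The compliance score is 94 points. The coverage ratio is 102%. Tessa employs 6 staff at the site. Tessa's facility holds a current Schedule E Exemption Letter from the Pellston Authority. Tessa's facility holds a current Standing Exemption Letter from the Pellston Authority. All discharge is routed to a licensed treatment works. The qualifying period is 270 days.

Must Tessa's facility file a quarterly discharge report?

All of (a)'s requirements are met (the facility's operating hours per week are 112, less than the 114 limit; average daily discharge volume is 880 litres, below the 1030 litres limit). However, paragraphs (f)–(l) must be considered: (f) operates against (a): the coverage ratio is 102%, meeting the 92% threshold. (g) would limit (f) — a current Annual Certificate is held — but (h) sets (g) aside: (h) operates against (g): the qualifying period is 270 days, meeting the 265 days threshold. (i) would limit (h) — a current Standing Exemption Letter is held — but (j) sets (i) aside: (j) applies — the registered capacity is 1,860 units, less than the 2,370 units limit. (k) would limit (j) — a current Standing Declaration is held — but (l) sets (k) aside: (l) operates against (k): discharge temperature exceeds 35 °C. (a) is therefore removed.
Exception (b): a current General Declaration is held; the reportable unit count is 35, under the 38 limit — every condition holds. But applying paragraph (m): (m) operates against (b): a current Schedule E Exemption Letter is held. So (b) is unavailable.
Exception (c) requires that the wastewater contains only substances listed in Schedule A; but the wastewater includes a non-Schedule-A substance, so (c) is unavailable.
Exception (d) does not apply: aggregate throughput is 1,210 units, short of 1,230 units.
Exception (e) requires that the reference index is below 590; but the reference index is 755, not below 590, so (e) is unavailable.
No exception applies. The general rule governs.

Yes — Tessa's facility must file a quarterly discharge report.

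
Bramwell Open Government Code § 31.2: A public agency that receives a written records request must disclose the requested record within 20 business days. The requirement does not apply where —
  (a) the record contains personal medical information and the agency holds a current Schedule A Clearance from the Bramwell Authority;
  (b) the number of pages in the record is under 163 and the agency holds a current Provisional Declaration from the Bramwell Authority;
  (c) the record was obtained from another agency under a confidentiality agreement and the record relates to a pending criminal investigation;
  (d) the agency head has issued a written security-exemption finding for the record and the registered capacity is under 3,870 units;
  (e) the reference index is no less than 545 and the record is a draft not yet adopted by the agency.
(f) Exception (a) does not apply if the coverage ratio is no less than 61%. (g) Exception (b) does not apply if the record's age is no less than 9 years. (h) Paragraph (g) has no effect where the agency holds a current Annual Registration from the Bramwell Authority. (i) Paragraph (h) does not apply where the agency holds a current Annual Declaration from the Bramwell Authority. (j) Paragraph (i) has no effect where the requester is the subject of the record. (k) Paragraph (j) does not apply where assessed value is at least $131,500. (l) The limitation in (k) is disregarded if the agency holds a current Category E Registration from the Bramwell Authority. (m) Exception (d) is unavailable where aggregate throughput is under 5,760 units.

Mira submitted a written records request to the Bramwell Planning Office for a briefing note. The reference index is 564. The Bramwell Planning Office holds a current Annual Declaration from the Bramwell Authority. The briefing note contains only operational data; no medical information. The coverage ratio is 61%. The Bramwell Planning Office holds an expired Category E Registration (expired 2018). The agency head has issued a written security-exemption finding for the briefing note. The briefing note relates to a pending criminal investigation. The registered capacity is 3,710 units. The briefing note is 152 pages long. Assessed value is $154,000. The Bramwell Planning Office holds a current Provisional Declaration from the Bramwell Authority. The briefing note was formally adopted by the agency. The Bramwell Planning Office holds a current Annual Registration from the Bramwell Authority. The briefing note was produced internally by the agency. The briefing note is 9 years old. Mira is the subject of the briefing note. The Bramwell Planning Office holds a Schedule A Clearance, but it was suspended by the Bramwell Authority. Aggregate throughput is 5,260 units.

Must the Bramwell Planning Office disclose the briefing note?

Exception (a) fails — the briefing note contains only operational data.
Exception (b) is satisfied on its face — the number of pages in the record is 152, under the 163 limit; a current Provisional Declaration is held. Turning to paragraphs (g)–(l): (g) applies — the record's age is 9 years, meeting the 9 years threshold. (h) is engaged (a current Annual Registration is held), but is itself disapplied by (i): (i) is triggered — a current Annual Declaration is held. (j) would limit (i) — Mira is the subject of the briefing note — but (k) sets (j) aside: (k) is triggered — assessed value is $154,000, meeting the $131,500 threshold. (l) is inapplicable (no current Category E Registration is held), so (k) stands. Exception (b) does not apply.
Exception (c) does not apply: the briefing note was produced internally.
Exception (d)'s conditions are all satisfied: a written security-exemption finding has been issued; the registered capacity is 3,710 units, under the 3,870 units limit. Turning to paragraph (m): (m) operates against (d): aggregate throughput is 5,260 units, under the 5,760 units limit. So (d) is unavailable.
Exception (e) does not apply: the briefing note has been formally adopted.
Every exception is unavailable, so the rule governs.

Yes — the Bramwell Planning Office must disclose the briefing note.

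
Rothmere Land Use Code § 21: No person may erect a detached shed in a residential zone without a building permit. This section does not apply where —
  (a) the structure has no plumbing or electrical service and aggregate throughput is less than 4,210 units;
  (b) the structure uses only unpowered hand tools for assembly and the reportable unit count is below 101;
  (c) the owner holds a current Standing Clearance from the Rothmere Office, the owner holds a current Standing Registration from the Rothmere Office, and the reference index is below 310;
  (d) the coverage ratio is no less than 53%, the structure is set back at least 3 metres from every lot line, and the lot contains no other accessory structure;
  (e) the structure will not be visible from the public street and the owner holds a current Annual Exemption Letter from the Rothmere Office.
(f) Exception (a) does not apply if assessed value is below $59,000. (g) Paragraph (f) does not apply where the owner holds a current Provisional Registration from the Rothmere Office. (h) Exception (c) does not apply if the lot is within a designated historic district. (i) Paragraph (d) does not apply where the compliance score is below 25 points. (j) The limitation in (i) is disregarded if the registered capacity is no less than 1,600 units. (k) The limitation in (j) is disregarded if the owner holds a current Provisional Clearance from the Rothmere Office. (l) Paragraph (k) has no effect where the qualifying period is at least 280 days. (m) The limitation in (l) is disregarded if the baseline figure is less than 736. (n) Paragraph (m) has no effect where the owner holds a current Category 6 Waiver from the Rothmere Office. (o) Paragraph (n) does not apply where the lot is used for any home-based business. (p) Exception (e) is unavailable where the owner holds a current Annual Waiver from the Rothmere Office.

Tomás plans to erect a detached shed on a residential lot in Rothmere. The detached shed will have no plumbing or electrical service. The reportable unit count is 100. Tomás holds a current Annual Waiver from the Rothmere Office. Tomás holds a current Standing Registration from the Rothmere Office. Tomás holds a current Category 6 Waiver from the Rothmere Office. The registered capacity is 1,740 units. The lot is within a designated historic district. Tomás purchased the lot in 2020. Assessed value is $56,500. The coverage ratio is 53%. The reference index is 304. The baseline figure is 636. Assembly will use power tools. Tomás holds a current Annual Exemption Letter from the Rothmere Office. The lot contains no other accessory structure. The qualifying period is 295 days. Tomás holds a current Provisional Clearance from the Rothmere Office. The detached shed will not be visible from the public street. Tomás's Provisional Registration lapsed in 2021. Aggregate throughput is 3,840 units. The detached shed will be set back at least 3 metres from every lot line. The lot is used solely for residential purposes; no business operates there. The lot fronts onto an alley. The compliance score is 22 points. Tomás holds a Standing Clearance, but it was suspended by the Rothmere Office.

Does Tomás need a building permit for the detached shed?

No — exception (d) applies; Tomás does not need a building permit.

Exception (a): there is no plumbing or electrical service; aggregate throughput is 3,840 units, less than the 4,210 units limit — every condition holds. However, paragraphs (f)–(g) must be considered: (f) operates — assessed value is $56,500, below the $59,000 limit. (g), which would lift (f), does not operate here — no current Provisional Registration is held. Exception (a) does not apply.
Exception (b) does not apply: assembly uses power tools.
Exception (c) does not apply: the Standing Clearance is not current.
All of (d)'s requirements are met (the coverage ratio is 53%, meeting the 53% threshold; the setback is at least 3 m on every side; the lot has no other accessory structure). Considering the limiting provisions: (i) would limit (d) — the compliance score is 22 points, below the 25 points limit — but (j) sets (i) aside: (j) operates against (i): the registered capacity is 1,740 units, meeting the 1,600 units threshold. (k) would limit (j) — a current Provisional Clearance is held — but (l) sets (k) aside: (l) is engaged — the qualifying period is 295 days, meeting the 280 days threshold. (m) would limit (l) — the baseline figure is 636, less than the 736 limit — but (n) sets (m) aside: (n) operates against (m): a current Category 6 Waiver is held. (o), which would lift (n), does not operate here — the lot is solely residential. (d) remains available.
All of (e)'s requirements are met (the structure will not be visible from the street; a current Annual Exemption Letter is held). But: (p) operates — a current Annual Waiver is held. So (e) is unavailable.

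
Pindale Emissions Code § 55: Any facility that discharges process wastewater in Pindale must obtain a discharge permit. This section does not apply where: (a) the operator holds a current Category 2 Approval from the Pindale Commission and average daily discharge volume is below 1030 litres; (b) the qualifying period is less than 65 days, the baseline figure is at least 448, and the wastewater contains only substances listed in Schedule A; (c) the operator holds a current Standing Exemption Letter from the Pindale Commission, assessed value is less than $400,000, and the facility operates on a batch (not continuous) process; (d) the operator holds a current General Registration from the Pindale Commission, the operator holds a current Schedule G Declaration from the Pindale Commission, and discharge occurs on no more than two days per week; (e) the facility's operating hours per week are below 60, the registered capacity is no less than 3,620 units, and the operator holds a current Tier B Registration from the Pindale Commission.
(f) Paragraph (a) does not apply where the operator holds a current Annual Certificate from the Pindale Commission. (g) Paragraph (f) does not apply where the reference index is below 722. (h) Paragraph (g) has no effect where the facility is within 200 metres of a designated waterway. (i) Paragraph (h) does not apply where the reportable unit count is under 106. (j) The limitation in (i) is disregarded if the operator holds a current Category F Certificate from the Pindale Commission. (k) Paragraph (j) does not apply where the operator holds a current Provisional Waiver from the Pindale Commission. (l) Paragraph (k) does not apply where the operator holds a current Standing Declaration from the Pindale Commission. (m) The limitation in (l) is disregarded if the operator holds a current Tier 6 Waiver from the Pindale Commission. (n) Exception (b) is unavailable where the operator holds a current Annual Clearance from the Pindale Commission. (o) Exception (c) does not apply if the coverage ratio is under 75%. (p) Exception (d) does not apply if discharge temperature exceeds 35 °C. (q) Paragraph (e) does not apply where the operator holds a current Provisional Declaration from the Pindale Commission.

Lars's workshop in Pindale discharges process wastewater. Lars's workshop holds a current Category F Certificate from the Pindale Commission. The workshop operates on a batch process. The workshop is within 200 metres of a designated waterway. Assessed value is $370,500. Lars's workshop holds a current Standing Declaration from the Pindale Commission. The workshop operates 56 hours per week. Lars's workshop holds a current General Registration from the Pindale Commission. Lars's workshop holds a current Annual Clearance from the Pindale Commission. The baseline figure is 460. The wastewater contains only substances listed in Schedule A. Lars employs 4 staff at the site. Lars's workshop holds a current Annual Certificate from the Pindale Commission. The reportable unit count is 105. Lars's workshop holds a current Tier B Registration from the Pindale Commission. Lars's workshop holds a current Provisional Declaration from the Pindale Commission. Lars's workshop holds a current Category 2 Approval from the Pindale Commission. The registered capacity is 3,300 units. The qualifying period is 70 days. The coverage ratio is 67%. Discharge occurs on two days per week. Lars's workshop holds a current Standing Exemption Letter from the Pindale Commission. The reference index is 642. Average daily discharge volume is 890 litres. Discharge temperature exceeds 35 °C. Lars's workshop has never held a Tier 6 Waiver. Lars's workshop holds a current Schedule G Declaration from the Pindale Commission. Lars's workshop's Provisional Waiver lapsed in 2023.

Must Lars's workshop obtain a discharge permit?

Exception (a) is satisfied on its face — a current Category 2 Approval is held; average daily discharge volume is 890 litres, below the 1030 litres limit. But: (f) is engaged — a current Annual Certificate is held. (g) applies (the reference index is 642, below the 722 limit), but is itself disapplied by (h): (h) applies — the workshop is within 200 m of a designated waterway. (i) would limit (h) — the reportable unit count is 105, under the 106 limit — but (j) sets (i) aside: (j) applies — a current Category F Certificate is held. (k) is inapplicable (there is no Provisional Waiver in force), so (j) stands. (a) is therefore removed.
Exception (b) does not apply: the qualifying period is 70 days, not less than 65 days.
All of (c)'s requirements are met (a current Standing Exemption Letter is held; assessed value is $370,500, less than the $400,000 limit; the facility operates on a batch process). However, paragraph (o) must be considered: (o) is triggered — the coverage ratio is 67%, under the 75% limit. (c) is therefore removed.
All of (d)'s requirements are met (a current General Registration is held; a current Schedule G Declaration is held; discharge occurs on no more than two days per week). Turning to paragraph (p): (p) operates against (d): discharge temperature exceeds 35 °C. So (d) is unavailable.
Exception (e) requires that the registered capacity is no less than 3,620 units; but the registered capacity is 3,300 units, short of 3,620 units, so (e) is unavailable.
No exception displaces § 55.

Yes — Lars's workshop must obtain a discharge permit.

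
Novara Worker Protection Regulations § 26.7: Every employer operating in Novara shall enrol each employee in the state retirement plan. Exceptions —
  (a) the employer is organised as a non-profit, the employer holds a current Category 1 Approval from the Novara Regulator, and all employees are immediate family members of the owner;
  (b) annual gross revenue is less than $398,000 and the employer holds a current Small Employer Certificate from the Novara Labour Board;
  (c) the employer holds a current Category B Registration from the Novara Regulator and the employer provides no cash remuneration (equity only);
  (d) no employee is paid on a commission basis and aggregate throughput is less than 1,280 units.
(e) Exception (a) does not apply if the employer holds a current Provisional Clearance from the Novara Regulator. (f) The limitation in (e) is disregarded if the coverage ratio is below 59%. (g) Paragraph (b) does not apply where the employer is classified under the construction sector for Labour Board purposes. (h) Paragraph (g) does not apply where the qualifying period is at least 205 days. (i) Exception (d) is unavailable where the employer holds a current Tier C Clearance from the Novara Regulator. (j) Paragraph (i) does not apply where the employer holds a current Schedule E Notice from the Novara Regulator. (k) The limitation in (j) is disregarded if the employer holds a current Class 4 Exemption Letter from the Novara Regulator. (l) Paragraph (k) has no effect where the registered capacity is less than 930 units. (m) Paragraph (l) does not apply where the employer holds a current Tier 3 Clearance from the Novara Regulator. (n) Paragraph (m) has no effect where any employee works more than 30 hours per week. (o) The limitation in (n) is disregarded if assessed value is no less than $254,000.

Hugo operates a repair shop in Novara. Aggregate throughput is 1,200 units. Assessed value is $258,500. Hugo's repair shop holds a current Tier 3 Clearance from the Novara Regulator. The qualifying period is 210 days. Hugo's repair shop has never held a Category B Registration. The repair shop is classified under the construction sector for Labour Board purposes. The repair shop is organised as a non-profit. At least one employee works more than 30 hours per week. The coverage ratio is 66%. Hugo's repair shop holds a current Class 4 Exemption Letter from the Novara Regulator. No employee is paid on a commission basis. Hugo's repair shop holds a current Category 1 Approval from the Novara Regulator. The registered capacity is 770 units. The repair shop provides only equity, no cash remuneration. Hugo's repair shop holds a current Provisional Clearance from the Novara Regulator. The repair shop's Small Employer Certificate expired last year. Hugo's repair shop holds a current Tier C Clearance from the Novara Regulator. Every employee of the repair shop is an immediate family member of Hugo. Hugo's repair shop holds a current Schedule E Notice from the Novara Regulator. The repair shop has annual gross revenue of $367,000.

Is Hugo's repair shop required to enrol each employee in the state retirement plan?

All of (a)'s requirements are met (the employer is a non-profit; a current Category 1 Approval is held; every employee is an immediate family member). Turning to paragraphs (e)–(f): (e) is triggered — a current Provisional Clearance is held. (f), which would lift (e), is not engaged — the coverage ratio is 66%, not below 59%. So (a) is unavailable.
Exception (b) does not apply: the Small Employer Certificate has expired.
Exception (c) does not apply: there is no Category B Registration in force.
Exception (d) is satisfied on its face — no employee is paid on commission; aggregate throughput is 1,200 units, less than the 1,280 units limit. Turning to paragraphs (i)–(o): (i) operates against (d): a current Tier C Clearance is held. (j) would limit (i) — a current Schedule E Notice is held — but (k) sets (j) aside: (k) applies — a current Class 4 Exemption Letter is held. (l) applies (the registered capacity is 770 units, less than the 930 units limit), but is overridden by (m): (m) operates against (l): a current Tier 3 Clearance is held. (n) is triggered (at least one employee exceeds 30 hours/week), but is itself disapplied by (o): (o) operates against (n): assessed value is $258,500, meeting the $254,000 threshold. Exception (d) does not apply.
None of the exceptions is available; § 26.7 applies in full.

Yes — Hugo's repair shop must enrol each employee in the state retirement plan.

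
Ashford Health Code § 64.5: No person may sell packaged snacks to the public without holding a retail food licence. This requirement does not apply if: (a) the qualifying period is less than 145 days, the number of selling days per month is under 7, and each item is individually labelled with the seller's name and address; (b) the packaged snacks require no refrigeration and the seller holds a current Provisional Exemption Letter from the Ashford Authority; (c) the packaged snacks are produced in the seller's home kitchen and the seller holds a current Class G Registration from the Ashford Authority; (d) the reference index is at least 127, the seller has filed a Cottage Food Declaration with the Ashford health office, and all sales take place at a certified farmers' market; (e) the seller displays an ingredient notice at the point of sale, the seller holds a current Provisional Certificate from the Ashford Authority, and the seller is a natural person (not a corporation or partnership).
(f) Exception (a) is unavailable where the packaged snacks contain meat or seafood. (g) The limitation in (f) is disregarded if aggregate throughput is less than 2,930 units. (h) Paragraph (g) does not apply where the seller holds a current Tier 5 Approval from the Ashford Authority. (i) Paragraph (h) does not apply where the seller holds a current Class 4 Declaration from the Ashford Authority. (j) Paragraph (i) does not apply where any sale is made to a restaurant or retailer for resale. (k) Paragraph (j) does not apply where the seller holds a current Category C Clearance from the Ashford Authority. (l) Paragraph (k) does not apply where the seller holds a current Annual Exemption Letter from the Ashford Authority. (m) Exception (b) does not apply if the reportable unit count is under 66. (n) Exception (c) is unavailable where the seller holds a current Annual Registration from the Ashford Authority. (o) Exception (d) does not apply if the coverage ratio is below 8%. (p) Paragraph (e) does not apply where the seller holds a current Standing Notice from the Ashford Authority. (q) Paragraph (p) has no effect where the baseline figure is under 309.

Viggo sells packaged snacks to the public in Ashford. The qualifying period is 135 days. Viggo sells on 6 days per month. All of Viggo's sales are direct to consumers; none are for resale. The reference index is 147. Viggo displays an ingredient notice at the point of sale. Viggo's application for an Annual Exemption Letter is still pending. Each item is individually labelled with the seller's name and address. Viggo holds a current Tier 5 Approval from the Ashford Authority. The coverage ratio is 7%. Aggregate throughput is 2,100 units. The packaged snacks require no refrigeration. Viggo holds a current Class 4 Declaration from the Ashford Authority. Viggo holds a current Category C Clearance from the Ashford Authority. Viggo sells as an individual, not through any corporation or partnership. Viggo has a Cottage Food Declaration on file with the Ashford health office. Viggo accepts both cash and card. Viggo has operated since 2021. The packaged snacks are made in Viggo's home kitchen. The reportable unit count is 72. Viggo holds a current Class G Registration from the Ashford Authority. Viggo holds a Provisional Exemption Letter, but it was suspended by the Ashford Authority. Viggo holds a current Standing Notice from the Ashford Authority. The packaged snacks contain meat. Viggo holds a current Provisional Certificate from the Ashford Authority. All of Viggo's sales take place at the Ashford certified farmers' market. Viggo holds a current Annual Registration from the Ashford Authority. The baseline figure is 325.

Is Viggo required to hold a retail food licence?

Exception (a)'s conditions are all satisfied: the qualifying period is 135 days, less than the 145 days limit; the number of selling days per month is 6, under the 7 limit; items are individually labelled. Considering the limiting provisions: (f) is triggered (the packaged snacks contain meat), but is overridden by (g): (g) operates against (f): aggregate throughput is 2,100 units, less than the 2,930 units limit. (h) would limit (g) — a current Tier 5 Approval is held — but (i) sets (h) aside: (i) is engaged — a current Class 4 Declaration is held. (j), which would lift (i), is not engaged — no sales are for resale. So (a) applies.
Exception (b) fails — no current Provisional Exemption Letter is held.
Exception (c) is satisfied on its face — the packaged snacks are home-kitchen produced; a current Class G Registration is held. Turning to paragraph (n): (n) is triggered — a current Annual Registration is held. So (c) is unavailable.
Exception (d) is satisfied on its face — the reference index is 147, meeting the 127 threshold; a Cottage Food Declaration is on file; all sales are at a certified farmers' market. But applying paragraph (o): (o) is triggered — the coverage ratio is 7%, below the 8% limit. (d) is therefore removed.
Exception (e) is satisfied on its face — an ingredient notice is displayed; a current Provisional Certificate is held; the seller is a natural person. However, paragraphs (p)–(q) must be considered: (p) operates — a current Standing Notice is held. (q) is not engaged (the baseline figure is 325, not under 309), so (p) stands. (e) is therefore removed.

No — exception (a) applies; Viggo is not required to hold a retail food licence.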